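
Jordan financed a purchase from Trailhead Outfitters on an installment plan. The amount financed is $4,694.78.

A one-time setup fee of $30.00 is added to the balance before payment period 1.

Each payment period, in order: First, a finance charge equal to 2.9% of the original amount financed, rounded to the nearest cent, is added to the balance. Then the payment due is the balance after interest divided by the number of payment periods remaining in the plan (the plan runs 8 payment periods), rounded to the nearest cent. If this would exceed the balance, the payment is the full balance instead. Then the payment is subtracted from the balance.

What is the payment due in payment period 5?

$711.02

Payment period 1: opening $4,724.78; interest $136.15 → $4,860.93; payment $607.62; balance $4,253.31
Payment period 2: opening $4,253.31; interest $136.15 → $4,389.46; payment $627.07; balance $3,762.39
Payment period 3: opening $3,762.39; interest $136.15 → $3,898.54; payment $649.76; balance $3,248.78
Payment period 4: opening $3,248.78; interest $136.15 → $3,384.93; payment $676.99; balance $2,707.94
Payment period 5: opening $2,707.94; interest $136.15 → $2,844.09; payment $711.02; balance $2,133.07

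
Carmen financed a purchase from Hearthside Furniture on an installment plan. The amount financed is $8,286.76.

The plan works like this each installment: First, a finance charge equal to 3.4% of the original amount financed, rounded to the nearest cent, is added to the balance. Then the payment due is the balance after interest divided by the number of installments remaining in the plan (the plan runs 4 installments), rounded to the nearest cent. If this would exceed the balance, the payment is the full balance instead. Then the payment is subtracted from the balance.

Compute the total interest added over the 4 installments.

# | Opening | Interest | Payment | End bal
1 | $8,286.76 | $281.75 | $2,142.13 | $6,426.38
2 | $6,426.38 | $281.75 | $2,236.04 | $4,472.09
3 | $4,472.09 | $281.75 | $2,376.92 | $2,376.92
4 | $2,376.92 | $281.75 | $2,658.67 | $0.00
Total interest: $281.75 + $281.75 + $281.75 + $281.75 = $1,127.00

$1,127.00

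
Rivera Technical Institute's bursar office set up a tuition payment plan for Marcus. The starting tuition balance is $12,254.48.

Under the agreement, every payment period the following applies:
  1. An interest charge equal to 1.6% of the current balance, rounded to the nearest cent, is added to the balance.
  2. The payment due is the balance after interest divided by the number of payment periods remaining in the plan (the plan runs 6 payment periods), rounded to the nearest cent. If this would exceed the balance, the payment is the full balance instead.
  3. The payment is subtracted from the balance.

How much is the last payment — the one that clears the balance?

Payment period 1: opening $12,254.48; interest $196.07 → $12,450.55; payment $2,075.09; balance $10,375.46
Payment period 2: opening $10,375.46; interest $166.01 → $10,541.47; payment $2,108.29; balance $8,433.18
Payment period 3: opening $8,433.18; interest $134.93 → $8,568.11; payment $2,142.03; balance $6,426.08
Payment period 4: opening $6,426.08; interest $102.82 → $6,528.90; payment $2,176.30; balance $4,352.60
Payment period 5: opening $4,352.60; interest $69.64 → $4,422.24; payment $2,211.12; balance $2,211.12
Payment period 6: opening $2,211.12; interest $35.38 → $2,246.50; payment $2,246.50; balance $0.00

$2,246.50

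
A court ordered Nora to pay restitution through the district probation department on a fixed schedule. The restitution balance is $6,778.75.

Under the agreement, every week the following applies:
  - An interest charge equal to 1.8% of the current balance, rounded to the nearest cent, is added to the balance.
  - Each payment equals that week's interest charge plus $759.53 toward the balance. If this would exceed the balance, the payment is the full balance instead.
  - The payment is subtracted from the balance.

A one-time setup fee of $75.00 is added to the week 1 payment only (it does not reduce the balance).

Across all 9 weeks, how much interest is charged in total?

$605.99

Week 1: $6,778.75 +$122.02 interest = $6,900.77; pay $881.55 (+ $75.00 fee) → $6,019.22
Week 2: $6,019.22 +$108.35 interest = $6,127.57; pay $867.88 → $5,259.69
Week 3: $5,259.69 +$94.67 interest = $5,354.36; pay $854.20 → $4,500.16
Week 4: $4,500.16 +$81.00 interest = $4,581.16; pay $840.53 → $3,740.63
Week 5: $3,740.63 +$67.33 interest = $3,807.96; pay $826.86 → $2,981.10
Week 6: $2,981.10 +$53.66 interest = $3,034.76; pay $813.19 → $2,221.57
Week 7: $2,221.57 +$39.99 interest = $2,261.56; pay $799.52 → $1,462.04
Week 8: $1,462.04 +$26.32 interest = $1,488.36; pay $785.85 → $702.51
Week 9: $702.51 +$12.65 interest = $715.16; pay $715.16 → $0.00
Total interest: $122.02 + $108.35 + $94.67 + $81.00 + $67.33 + $53.66 + $39.99 + $26.32 + $12.65 = $605.99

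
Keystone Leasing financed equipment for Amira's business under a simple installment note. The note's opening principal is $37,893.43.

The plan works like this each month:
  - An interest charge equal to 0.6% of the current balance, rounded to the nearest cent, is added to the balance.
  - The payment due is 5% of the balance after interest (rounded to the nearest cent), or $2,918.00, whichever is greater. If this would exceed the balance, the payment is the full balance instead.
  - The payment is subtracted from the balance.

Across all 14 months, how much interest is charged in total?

$1,678.11

Month 1: opening $37,893.43; interest $227.36 → $38,120.79; payment $2,918.00; balance $35,202.79
Month 2: opening $35,202.79; interest $211.22 → $35,414.01; payment $2,918.00; balance $32,496.01
Month 3: opening $32,496.01; interest $194.98 → $32,690.99; payment $2,918.00; balance $29,772.99
Month 4: opening $29,772.99; interest $178.64 → $29,951.63; payment $2,918.00; balance $27,033.63
Month 5: opening $27,033.63; interest $162.20 → $27,195.83; payment $2,918.00; balance $24,277.83
Month 6: opening $24,277.83; interest $145.67 → $24,423.50; payment $2,918.00; balance $21,505.50
Month 7: opening $21,505.50; interest $129.03 → $21,634.53; payment $2,918.00; balance $18,716.53
Month 8: opening $18,716.53; interest $112.30 → $18,828.83; payment $2,918.00; balance $15,910.83
Month 9: opening $15,910.83; interest $95.46 → $16,006.29; payment $2,918.00; balance $13,088.29
Month 10: opening $13,088.29; interest $78.53 → $13,166.82; payment $2,918.00; balance $10,248.82
Month 11: opening $10,248.82; interest $61.49 → $10,310.31; payment $2,918.00; balance $7,392.31
Month 12: opening $7,392.31; interest $44.35 → $7,436.66; payment $2,918.00; balance $4,518.66
Month 13: opening $4,518.66; interest $27.11 → $4,545.77; payment $2,918.00; balance $1,627.77
Month 14: opening $1,627.77; interest $9.77 → $1,637.54; payment $1,637.54; balance $0.00
Total interest: $227.36 + $211.22 + $194.98 + $178.64 + $162.20 + $145.67 + $129.03 + $112.30 + $95.46 + $78.53 + $61.49 + $44.35 + $27.11 + $9.77 = $1,678.11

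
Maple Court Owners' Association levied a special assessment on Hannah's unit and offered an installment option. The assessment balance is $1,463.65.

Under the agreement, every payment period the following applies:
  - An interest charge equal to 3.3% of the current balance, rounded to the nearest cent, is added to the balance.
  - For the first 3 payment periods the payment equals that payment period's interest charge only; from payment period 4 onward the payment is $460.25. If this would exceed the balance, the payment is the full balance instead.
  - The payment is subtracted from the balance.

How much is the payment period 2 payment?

$48.30

Payment period 1: $1,463.65 +$48.30 interest = $1,511.95; pay $48.30 → $1,463.65
Payment period 2: $1,463.65 +$48.30 interest = $1,511.95; pay $48.30 → $1,463.65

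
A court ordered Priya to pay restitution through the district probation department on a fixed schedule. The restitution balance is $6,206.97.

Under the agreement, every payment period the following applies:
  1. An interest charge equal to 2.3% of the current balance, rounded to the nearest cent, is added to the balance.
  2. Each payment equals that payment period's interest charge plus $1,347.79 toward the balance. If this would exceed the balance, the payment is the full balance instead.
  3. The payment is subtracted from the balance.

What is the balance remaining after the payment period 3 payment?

$2,163.60

Payment period 1: $6,206.97 +$142.76 interest = $6,349.73; pay $1,490.55 → $4,859.18
Payment period 2: $4,859.18 +$111.76 interest = $4,970.94; pay $1,459.55 → $3,511.39
Payment period 3: $3,511.39 +$80.76 interest = $3,592.15; pay $1,428.55 → $2,163.60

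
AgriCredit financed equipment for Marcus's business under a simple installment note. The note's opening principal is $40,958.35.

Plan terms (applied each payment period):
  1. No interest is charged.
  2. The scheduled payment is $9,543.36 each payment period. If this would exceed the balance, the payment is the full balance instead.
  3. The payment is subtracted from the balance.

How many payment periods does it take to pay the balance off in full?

5

Payment period 1: $40,958.35 − $9,543.36 → $31,414.99
Payment period 2: $31,414.99 − $9,543.36 → $21,871.63
Payment period 3: $21,871.63 − $9,543.36 → $12,328.27
Payment period 4: $12,328.27 − $9,543.36 → $2,784.91
Payment period 5: $2,784.91 − $2,784.91 → $0.00
Balance reaches $0.00 in payment period 5.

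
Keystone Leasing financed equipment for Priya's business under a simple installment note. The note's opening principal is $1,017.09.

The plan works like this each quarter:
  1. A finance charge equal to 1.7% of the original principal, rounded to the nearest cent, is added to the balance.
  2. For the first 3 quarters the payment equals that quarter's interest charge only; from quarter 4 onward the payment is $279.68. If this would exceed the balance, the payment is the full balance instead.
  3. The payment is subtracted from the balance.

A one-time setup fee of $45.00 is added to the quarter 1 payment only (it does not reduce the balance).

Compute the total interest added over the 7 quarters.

$121.03

Quarter 1: opening $1,017.09; interest $17.29 → $1,034.38; payment $17.29 (+ $45.00 fee); balance $1,017.09
Quarter 2: opening $1,017.09; interest $17.29 → $1,034.38; payment $17.29; balance $1,017.09
Quarter 3: opening $1,017.09; interest $17.29 → $1,034.38; payment $17.29; balance $1,017.09
Quarter 4: opening $1,017.09; interest $17.29 → $1,034.38; payment $279.68; balance $754.70
Quarter 5: opening $754.70; interest $17.29 → $771.99; payment $279.68; balance $492.31
Quarter 6: opening $492.31; interest $17.29 → $509.60; payment $279.68; balance $229.92
Quarter 7: opening $229.92; interest $17.29 → $247.21; payment $247.21; balance $0.00
Total interest: $17.29 + $17.29 + $17.29 + $17.29 + $17.29 + $17.29 + $17.29 = $121.03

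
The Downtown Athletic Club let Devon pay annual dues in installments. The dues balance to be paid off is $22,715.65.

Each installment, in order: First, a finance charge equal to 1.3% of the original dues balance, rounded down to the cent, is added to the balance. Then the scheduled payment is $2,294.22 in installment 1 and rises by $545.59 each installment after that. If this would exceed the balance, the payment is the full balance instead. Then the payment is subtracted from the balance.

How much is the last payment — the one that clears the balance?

Installment 1: $22,715.65 +$295.30 interest = $23,010.95; pay $2,294.22 → $20,716.73
Installment 2: $20,716.73 +$295.30 interest = $21,012.03; pay $2,839.81 → $18,172.22
Installment 3: $18,172.22 +$295.30 interest = $18,467.52; pay $3,385.40 → $15,082.12
Installment 4: $15,082.12 +$295.30 interest = $15,377.42; pay $3,930.99 → $11,446.43
Installment 5: $11,446.43 +$295.30 interest = $11,741.73; pay $4,476.58 → $7,265.15
Installment 6: $7,265.15 +$295.30 interest = $7,560.45; pay $5,022.17 → $2,538.28
Installment 7: $2,538.28 +$295.30 interest = $2,833.58; pay $2,833.58 → $0.00

$2,833.58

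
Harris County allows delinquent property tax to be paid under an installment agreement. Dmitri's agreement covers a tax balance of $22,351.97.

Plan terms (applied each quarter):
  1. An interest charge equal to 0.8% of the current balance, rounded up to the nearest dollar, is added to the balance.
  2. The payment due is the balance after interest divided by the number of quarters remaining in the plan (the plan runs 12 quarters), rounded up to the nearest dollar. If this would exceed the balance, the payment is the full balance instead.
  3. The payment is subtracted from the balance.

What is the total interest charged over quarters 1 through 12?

# | Opening | Interest | Payment | End bal
1 | $22,351.97 | $179.00 | $1,878.00 | $20,652.97
2 | $20,652.97 | $166.00 | $1,893.00 | $18,925.97
3 | $18,925.97 | $152.00 | $1,908.00 | $17,169.97
4 | $17,169.97 | $138.00 | $1,924.00 | $15,383.97
5 | $15,383.97 | $124.00 | $1,939.00 | $13,568.97
6 | $13,568.97 | $109.00 | $1,954.00 | $11,723.97
7 | $11,723.97 | $94.00 | $1,970.00 | $9,847.97
8 | $9,847.97 | $79.00 | $1,986.00 | $7,940.97
9 | $7,940.97 | $64.00 | $2,002.00 | $6,002.97
10 | $6,002.97 | $49.00 | $2,018.00 | $4,033.97
11 | $4,033.97 | $33.00 | $2,034.00 | $2,032.97
12 | $2,032.97 | $17.00 | $2,049.97 | $0.00
Total interest: $179.00 + $166.00 + $152.00 + $138.00 + $124.00 + $109.00 + $94.00 + $79.00 + $64.00 + $49.00 + $33.00 + $17.00 = $1,204.00

$1,204.00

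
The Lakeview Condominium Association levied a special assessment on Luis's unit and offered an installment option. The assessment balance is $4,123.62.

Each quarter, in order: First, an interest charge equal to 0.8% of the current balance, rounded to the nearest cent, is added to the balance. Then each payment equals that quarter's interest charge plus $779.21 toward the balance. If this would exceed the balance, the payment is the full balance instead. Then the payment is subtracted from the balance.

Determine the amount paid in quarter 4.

$793.50

Quarter 1: opening $4,123.62; interest $32.99 → $4,156.61; payment $812.20; balance $3,344.41
Quarter 2: opening $3,344.41; interest $26.76 → $3,371.17; payment $805.97; balance $2,565.20
Quarter 3: opening $2,565.20; interest $20.52 → $2,585.72; payment $799.73; balance $1,785.99
Quarter 4: opening $1,785.99; interest $14.29 → $1,800.28; payment $793.50; balance $1,006.78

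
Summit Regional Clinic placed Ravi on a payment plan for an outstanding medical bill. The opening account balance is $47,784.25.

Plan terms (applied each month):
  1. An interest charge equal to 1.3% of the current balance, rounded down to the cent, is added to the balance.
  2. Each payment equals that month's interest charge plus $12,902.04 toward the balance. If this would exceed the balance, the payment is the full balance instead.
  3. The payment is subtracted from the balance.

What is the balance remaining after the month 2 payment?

$21,980.17

Month 1: $47,784.25 +$621.19 interest = $48,405.44; pay $13,523.23 → $34,882.21
Month 2: $34,882.21 +$453.46 interest = $35,335.67; pay $13,355.50 → $21,980.17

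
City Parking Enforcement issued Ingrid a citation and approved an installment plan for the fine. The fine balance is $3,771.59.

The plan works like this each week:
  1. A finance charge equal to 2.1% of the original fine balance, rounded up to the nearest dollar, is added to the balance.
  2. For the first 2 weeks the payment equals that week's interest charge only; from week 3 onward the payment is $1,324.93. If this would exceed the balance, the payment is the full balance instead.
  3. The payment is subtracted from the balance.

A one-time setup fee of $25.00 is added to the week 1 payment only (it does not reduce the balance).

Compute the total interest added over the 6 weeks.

$480.00

Week 1: $3,771.59 +$80.00 interest = $3,851.59; pay $80.00 (+ $25.00 fee) → $3,771.59
Week 2: $3,771.59 +$80.00 interest = $3,851.59; pay $80.00 → $3,771.59
Week 3: $3,771.59 +$80.00 interest = $3,851.59; pay $1,324.93 → $2,526.66
Week 4: $2,526.66 +$80.00 interest = $2,606.66; pay $1,324.93 → $1,281.73
Week 5: $1,281.73 +$80.00 interest = $1,361.73; pay $1,324.93 → $36.80
Week 6: $36.80 +$80.00 interest = $116.80; pay $116.80 → $0.00
Total interest: $80.00 + $80.00 + $80.00 + $80.00 + $80.00 + $80.00 = $480.00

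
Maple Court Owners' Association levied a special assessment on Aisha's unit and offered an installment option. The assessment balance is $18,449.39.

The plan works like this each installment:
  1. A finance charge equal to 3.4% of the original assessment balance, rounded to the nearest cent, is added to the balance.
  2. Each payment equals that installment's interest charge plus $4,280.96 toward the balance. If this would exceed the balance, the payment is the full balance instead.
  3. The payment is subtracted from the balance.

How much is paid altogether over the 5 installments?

Installment 1: opening $18,449.39; interest $627.28 → $19,076.67; payment $4,908.24; balance $14,168.43
Installment 2: opening $14,168.43; interest $627.28 → $14,795.71; payment $4,908.24; balance $9,887.47
Installment 3: opening $9,887.47; interest $627.28 → $10,514.75; payment $4,908.24; balance $5,606.51
Installment 4: opening $5,606.51; interest $627.28 → $6,233.79; payment $4,908.24; balance $1,325.55
Installment 5: opening $1,325.55; interest $627.28 → $1,952.83; payment $1,952.83; balance $0.00
Total paid: $21,585.79

$21,585.79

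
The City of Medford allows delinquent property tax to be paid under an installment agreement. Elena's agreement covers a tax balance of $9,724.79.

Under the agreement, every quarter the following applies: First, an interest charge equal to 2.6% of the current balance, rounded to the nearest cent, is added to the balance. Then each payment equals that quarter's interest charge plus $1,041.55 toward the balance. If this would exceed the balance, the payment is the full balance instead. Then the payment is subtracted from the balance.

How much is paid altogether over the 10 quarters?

$11,034.59

Quarter 1: $9,724.79 +$252.84 interest = $9,977.63; pay $1,294.39 → $8,683.24
Quarter 2: $8,683.24 +$225.76 interest = $8,909.00; pay $1,267.31 → $7,641.69
Quarter 3: $7,641.69 +$198.68 interest = $7,840.37; pay $1,240.23 → $6,600.14
Quarter 4: $6,600.14 +$171.60 interest = $6,771.74; pay $1,213.15 → $5,558.59
Quarter 5: $5,558.59 +$144.52 interest = $5,703.11; pay $1,186.07 → $4,517.04
Quarter 6: $4,517.04 +$117.44 interest = $4,634.48; pay $1,158.99 → $3,475.49
Quarter 7: $3,475.49 +$90.36 interest = $3,565.85; pay $1,131.91 → $2,433.94
Quarter 8: $2,433.94 +$63.28 interest = $2,497.22; pay $1,104.83 → $1,392.39
Quarter 9: $1,392.39 +$36.20 interest = $1,428.59; pay $1,077.75 → $350.84
Quarter 10: $350.84 +$9.12 interest = $359.96; pay $359.96 → $0.00
Total paid: $11,034.59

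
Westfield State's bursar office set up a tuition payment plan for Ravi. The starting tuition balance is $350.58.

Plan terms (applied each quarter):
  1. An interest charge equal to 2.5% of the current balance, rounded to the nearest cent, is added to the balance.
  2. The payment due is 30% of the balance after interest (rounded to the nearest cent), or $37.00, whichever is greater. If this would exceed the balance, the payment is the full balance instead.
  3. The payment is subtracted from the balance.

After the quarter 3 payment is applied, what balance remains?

Quarter 1: $350.58 +$8.76 interest = $359.34; pay $107.80 → $251.54
Quarter 2: $251.54 +$6.29 interest = $257.83; pay $77.35 → $180.48
Quarter 3: $180.48 +$4.51 interest = $184.99; pay $55.50 → $129.49

$129.49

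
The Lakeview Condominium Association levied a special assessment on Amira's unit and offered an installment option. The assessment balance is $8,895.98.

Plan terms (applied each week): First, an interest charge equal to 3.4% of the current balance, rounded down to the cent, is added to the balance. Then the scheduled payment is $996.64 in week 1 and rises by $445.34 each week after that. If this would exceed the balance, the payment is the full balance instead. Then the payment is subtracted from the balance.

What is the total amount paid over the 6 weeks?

Week 1: opening $8,895.98; interest $302.46 → $9,198.44; payment $996.64; balance $8,201.80
Week 2: opening $8,201.80; interest $278.86 → $8,480.66; payment $1,441.98; balance $7,038.68
Week 3: opening $7,038.68; interest $239.31 → $7,277.99; payment $1,887.32; balance $5,390.67
Week 4: opening $5,390.67; interest $183.28 → $5,573.95; payment $2,332.66; balance $3,241.29
Week 5: opening $3,241.29; interest $110.20 → $3,351.49; payment $2,778.00; balance $573.49
Week 6: opening $573.49; interest $19.49 → $592.98; payment $592.98; balance $0.00
Total paid: $10,029.58

$10,029.58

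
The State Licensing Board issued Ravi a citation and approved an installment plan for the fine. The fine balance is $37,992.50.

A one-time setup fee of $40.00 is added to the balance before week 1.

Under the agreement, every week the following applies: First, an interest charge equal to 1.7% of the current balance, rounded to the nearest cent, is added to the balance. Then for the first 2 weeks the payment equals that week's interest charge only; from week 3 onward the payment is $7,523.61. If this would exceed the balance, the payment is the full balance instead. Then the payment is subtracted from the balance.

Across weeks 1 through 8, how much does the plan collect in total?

Week 1: $38,032.50 +$646.55 interest = $38,679.05; pay $646.55 → $38,032.50
Week 2: $38,032.50 +$646.55 interest = $38,679.05; pay $646.55 → $38,032.50
Week 3: $38,032.50 +$646.55 interest = $38,679.05; pay $7,523.61 → $31,155.44
Week 4: $31,155.44 +$529.64 interest = $31,685.08; pay $7,523.61 → $24,161.47
Week 5: $24,161.47 +$410.74 interest = $24,572.21; pay $7,523.61 → $17,048.60
Week 6: $17,048.60 +$289.83 interest = $17,338.43; pay $7,523.61 → $9,814.82
Week 7: $9,814.82 +$166.85 interest = $9,981.67; pay $7,523.61 → $2,458.06
Week 8: $2,458.06 +$41.79 interest = $2,499.85; pay $2,499.85 → $0.00
Total paid: $41,411.00

$41,411.00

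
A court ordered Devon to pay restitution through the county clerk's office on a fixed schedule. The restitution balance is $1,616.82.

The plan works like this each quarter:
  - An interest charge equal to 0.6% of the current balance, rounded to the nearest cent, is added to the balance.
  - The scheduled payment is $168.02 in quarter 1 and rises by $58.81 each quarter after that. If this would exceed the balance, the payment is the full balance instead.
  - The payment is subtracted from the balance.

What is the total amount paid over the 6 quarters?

Quarter 1: opening $1,616.82; interest $9.70 → $1,626.52; payment $168.02; balance $1,458.50
Quarter 2: opening $1,458.50; interest $8.75 → $1,467.25; payment $226.83; balance $1,240.42
Quarter 3: opening $1,240.42; interest $7.44 → $1,247.86; payment $285.64; balance $962.22
Quarter 4: opening $962.22; interest $5.77 → $967.99; payment $344.45; balance $623.54
Quarter 5: opening $623.54; interest $3.74 → $627.28; payment $403.26; balance $224.02
Quarter 6: opening $224.02; interest $1.34 → $225.36; payment $225.36; balance $0.00
Total paid: $1,653.56

$1,653.56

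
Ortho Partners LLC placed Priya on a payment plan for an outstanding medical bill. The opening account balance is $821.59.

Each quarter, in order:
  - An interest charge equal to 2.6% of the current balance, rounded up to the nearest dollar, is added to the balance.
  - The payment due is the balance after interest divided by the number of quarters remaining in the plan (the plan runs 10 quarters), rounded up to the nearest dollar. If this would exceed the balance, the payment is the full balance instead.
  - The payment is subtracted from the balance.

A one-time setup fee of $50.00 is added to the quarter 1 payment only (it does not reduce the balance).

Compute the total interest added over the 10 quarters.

# | Opening | Interest | Payment | Fee | End bal
1 | $821.59 | $22.00 | $85.00 | $50.00 | $758.59
2 | $758.59 | $20.00 | $87.00 | — | $691.59
3 | $691.59 | $18.00 | $89.00 | — | $620.59
4 | $620.59 | $17.00 | $92.00 | — | $545.59
5 | $545.59 | $15.00 | $94.00 | — | $466.59
6 | $466.59 | $13.00 | $96.00 | — | $383.59
7 | $383.59 | $10.00 | $99.00 | — | $294.59
8 | $294.59 | $8.00 | $101.00 | — | $201.59
9 | $201.59 | $6.00 | $104.00 | — | $103.59
10 | $103.59 | $3.00 | $106.59 | — | $0.00
Total interest: $22.00 + $20.00 + $18.00 + $17.00 + $15.00 + $13.00 + $10.00 + $8.00 + $6.00 + $3.00 = $132.00

$132.00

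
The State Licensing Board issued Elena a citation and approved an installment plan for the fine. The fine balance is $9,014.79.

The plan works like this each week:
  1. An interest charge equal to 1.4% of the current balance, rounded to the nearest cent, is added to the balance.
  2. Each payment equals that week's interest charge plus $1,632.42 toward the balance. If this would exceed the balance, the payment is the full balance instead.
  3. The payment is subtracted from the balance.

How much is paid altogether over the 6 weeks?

$9,429.23

Week 1: opening $9,014.79; interest $126.21 → $9,141.00; payment $1,758.63; balance $7,382.37
Week 2: opening $7,382.37; interest $103.35 → $7,485.72; payment $1,735.77; balance $5,749.95
Week 3: opening $5,749.95; interest $80.50 → $5,830.45; payment $1,712.92; balance $4,117.53
Week 4: opening $4,117.53; interest $57.65 → $4,175.18; payment $1,690.07; balance $2,485.11
Week 5: opening $2,485.11; interest $34.79 → $2,519.90; payment $1,667.21; balance $852.69
Week 6: opening $852.69; interest $11.94 → $864.63; payment $864.63; balance $0.00
Total paid: $9,429.23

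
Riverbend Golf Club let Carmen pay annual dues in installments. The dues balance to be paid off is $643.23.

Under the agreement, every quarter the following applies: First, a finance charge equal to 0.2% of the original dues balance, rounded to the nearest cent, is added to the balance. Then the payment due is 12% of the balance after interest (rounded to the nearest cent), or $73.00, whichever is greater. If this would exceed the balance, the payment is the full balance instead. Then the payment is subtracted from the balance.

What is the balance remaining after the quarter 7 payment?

$136.92

Quarter 1: opening $643.23; interest $1.29 → $644.52; payment $77.34; balance $567.18
Quarter 2: opening $567.18; interest $1.29 → $568.47; payment $73.00; balance $495.47
Quarter 3: opening $495.47; interest $1.29 → $496.76; payment $73.00; balance $423.76
Quarter 4: opening $423.76; interest $1.29 → $425.05; payment $73.00; balance $352.05
Quarter 5: opening $352.05; interest $1.29 → $353.34; payment $73.00; balance $280.34
Quarter 6: opening $280.34; interest $1.29 → $281.63; payment $73.00; balance $208.63
Quarter 7: opening $208.63; interest $1.29 → $209.92; payment $73.00; balance $136.92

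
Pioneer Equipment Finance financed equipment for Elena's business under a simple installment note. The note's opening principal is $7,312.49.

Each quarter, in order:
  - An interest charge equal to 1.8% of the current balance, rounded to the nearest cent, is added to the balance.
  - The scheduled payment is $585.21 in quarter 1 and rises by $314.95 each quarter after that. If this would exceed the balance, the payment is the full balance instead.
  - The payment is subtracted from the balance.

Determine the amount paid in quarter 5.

Quarter 1: opening $7,312.49; interest $131.62 → $7,444.11; payment $585.21; balance $6,858.90
Quarter 2: opening $6,858.90; interest $123.46 → $6,982.36; payment $900.16; balance $6,082.20
Quarter 3: opening $6,082.20; interest $109.48 → $6,191.68; payment $1,215.11; balance $4,976.57
Quarter 4: opening $4,976.57; interest $89.58 → $5,066.15; payment $1,530.06; balance $3,536.09
Quarter 5: opening $3,536.09; interest $63.65 → $3,599.74; payment $1,845.01; balance $1,754.73

$1,845.01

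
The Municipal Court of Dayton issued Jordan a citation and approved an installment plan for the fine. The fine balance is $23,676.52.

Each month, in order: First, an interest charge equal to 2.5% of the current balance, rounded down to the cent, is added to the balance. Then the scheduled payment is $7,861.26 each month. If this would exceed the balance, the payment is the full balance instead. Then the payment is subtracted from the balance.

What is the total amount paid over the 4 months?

$24,935.46

Month 1: $23,676.52 +$591.91 interest = $24,268.43; pay $7,861.26 → $16,407.17
Month 2: $16,407.17 +$410.17 interest = $16,817.34; pay $7,861.26 → $8,956.08
Month 3: $8,956.08 +$223.90 interest = $9,179.98; pay $7,861.26 → $1,318.72
Month 4: $1,318.72 +$32.96 interest = $1,351.68; pay $1,351.68 → $0.00
Total paid: $24,935.46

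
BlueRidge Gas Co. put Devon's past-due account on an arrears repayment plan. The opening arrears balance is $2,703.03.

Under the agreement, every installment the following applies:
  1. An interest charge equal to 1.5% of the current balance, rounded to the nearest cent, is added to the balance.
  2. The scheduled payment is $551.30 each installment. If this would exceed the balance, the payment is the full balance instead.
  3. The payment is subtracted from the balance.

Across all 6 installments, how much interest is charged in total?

$126.03

Installment 1: $2,703.03 +$40.55 interest = $2,743.58; pay $551.30 → $2,192.28
Installment 2: $2,192.28 +$32.88 interest = $2,225.16; pay $551.30 → $1,673.86
Installment 3: $1,673.86 +$25.11 interest = $1,698.97; pay $551.30 → $1,147.67
Installment 4: $1,147.67 +$17.22 interest = $1,164.89; pay $551.30 → $613.59
Installment 5: $613.59 +$9.20 interest = $622.79; pay $551.30 → $71.49
Installment 6: $71.49 +$1.07 interest = $72.56; pay $72.56 → $0.00
Total interest: $40.55 + $32.88 + $25.11 + $17.22 + $9.20 + $1.07 = $126.03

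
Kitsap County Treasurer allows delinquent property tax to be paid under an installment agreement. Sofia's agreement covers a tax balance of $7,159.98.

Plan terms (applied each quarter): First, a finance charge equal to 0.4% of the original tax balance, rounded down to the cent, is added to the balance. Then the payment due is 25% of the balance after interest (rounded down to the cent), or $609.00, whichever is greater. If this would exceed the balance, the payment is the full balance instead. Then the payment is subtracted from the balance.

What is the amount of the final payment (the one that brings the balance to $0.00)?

Quarter 1: $7,159.98 +$28.63 interest = $7,188.61; pay $1,797.15 → $5,391.46
Quarter 2: $5,391.46 +$28.63 interest = $5,420.09; pay $1,355.02 → $4,065.07
Quarter 3: $4,065.07 +$28.63 interest = $4,093.70; pay $1,023.42 → $3,070.28
Quarter 4: $3,070.28 +$28.63 interest = $3,098.91; pay $774.72 → $2,324.19
Quarter 5: $2,324.19 +$28.63 interest = $2,352.82; pay $609.00 → $1,743.82
Quarter 6: $1,743.82 +$28.63 interest = $1,772.45; pay $609.00 → $1,163.45
Quarter 7: $1,163.45 +$28.63 interest = $1,192.08; pay $609.00 → $583.08
Quarter 8: $583.08 +$28.63 interest = $611.71; pay $609.00 → $2.71
Quarter 9: $2.71 +$28.63 interest = $31.34; pay $31.34 → $0.00

$31.34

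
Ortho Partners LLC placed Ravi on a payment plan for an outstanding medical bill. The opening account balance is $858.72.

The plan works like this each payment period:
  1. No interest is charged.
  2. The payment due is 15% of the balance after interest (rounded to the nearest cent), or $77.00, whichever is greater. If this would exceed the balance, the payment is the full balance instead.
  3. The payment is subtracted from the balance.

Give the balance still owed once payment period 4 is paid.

Payment period 1: $858.72 − $128.81 → $729.91
Payment period 2: $729.91 − $109.49 → $620.42
Payment period 3: $620.42 − $93.06 → $527.36
Payment period 4: $527.36 − $79.10 → $448.26

$448.26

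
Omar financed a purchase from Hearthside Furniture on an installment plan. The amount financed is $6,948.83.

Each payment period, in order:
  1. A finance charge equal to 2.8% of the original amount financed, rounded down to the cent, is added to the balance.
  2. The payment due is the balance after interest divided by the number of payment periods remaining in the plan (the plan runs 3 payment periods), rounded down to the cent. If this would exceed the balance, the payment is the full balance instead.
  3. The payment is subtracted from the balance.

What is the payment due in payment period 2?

# | Opening | Interest | Payment | End bal
1 | $6,948.83 | $194.56 | $2,381.13 | $4,762.26
2 | $4,762.26 | $194.56 | $2,478.41 | $2,478.41

$2,478.41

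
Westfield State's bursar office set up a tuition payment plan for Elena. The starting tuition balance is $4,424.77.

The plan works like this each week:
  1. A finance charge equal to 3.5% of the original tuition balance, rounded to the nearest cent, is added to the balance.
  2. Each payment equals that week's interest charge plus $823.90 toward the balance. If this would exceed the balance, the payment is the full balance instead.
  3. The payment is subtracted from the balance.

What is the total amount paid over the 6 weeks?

$5,353.99

Week 1: opening $4,424.77; interest $154.87 → $4,579.64; payment $978.77; balance $3,600.87
Week 2: opening $3,600.87; interest $154.87 → $3,755.74; payment $978.77; balance $2,776.97
Week 3: opening $2,776.97; interest $154.87 → $2,931.84; payment $978.77; balance $1,953.07
Week 4: opening $1,953.07; interest $154.87 → $2,107.94; payment $978.77; balance $1,129.17
Week 5: opening $1,129.17; interest $154.87 → $1,284.04; payment $978.77; balance $305.27
Week 6: opening $305.27; interest $154.87 → $460.14; payment $460.14; balance $0.00
Total paid: $5,353.99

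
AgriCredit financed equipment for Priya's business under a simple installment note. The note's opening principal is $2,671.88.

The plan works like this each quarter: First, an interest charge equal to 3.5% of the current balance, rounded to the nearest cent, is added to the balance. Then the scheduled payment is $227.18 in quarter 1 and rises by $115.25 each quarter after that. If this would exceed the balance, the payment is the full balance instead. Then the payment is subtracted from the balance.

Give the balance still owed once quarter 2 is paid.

$2,284.63

Quarter 1: opening $2,671.88; interest $93.52 → $2,765.40; payment $227.18; balance $2,538.22
Quarter 2: opening $2,538.22; interest $88.84 → $2,627.06; payment $342.43; balance $2,284.63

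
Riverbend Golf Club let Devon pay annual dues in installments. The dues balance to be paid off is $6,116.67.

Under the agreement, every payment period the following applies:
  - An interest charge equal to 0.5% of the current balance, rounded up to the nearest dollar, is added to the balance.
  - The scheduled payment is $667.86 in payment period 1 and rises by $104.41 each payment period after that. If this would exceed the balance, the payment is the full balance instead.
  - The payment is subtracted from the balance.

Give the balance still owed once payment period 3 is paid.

$3,882.86

Payment period 1: opening $6,116.67; interest $31.00 → $6,147.67; payment $667.86; balance $5,479.81
Payment period 2: opening $5,479.81; interest $28.00 → $5,507.81; payment $772.27; balance $4,735.54
Payment period 3: opening $4,735.54; interest $24.00 → $4,759.54; payment $876.68; balance $3,882.86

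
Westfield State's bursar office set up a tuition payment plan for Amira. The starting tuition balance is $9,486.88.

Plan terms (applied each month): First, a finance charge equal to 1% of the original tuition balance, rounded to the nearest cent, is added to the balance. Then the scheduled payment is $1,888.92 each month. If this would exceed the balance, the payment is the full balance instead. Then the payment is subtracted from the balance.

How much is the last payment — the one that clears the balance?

$611.50

Month 1: opening $9,486.88; interest $94.87 → $9,581.75; payment $1,888.92; balance $7,692.83
Month 2: opening $7,692.83; interest $94.87 → $7,787.70; payment $1,888.92; balance $5,898.78
Month 3: opening $5,898.78; interest $94.87 → $5,993.65; payment $1,888.92; balance $4,104.73
Month 4: opening $4,104.73; interest $94.87 → $4,199.60; payment $1,888.92; balance $2,310.68
Month 5: opening $2,310.68; interest $94.87 → $2,405.55; payment $1,888.92; balance $516.63
Month 6: opening $516.63; interest $94.87 → $611.50; payment $611.50; balance $0.00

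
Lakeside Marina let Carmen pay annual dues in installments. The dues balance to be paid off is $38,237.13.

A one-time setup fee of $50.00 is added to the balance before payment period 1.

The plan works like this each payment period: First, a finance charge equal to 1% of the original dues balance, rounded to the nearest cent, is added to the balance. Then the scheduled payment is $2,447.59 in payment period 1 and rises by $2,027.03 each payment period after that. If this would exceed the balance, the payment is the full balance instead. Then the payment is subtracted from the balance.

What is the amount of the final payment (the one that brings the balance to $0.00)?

$8,073.10

# | Opening | Interest | Payment | End bal
1 | $38,287.13 | $382.37 | $2,447.59 | $36,221.91
2 | $36,221.91 | $382.37 | $4,474.62 | $32,129.66
3 | $32,129.66 | $382.37 | $6,501.65 | $26,010.38
4 | $26,010.38 | $382.37 | $8,528.68 | $17,864.07
5 | $17,864.07 | $382.37 | $10,555.71 | $7,690.73
6 | $7,690.73 | $382.37 | $8,073.10 | $0.00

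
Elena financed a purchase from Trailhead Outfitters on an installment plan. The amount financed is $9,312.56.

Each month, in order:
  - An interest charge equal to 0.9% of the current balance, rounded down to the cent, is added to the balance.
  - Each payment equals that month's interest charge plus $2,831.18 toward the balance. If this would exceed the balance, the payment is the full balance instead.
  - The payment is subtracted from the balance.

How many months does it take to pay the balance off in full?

Month 1: opening $9,312.56; interest $83.81 → $9,396.37; payment $2,914.99; balance $6,481.38
Month 2: opening $6,481.38; interest $58.33 → $6,539.71; payment $2,889.51; balance $3,650.20
Month 3: opening $3,650.20; interest $32.85 → $3,683.05; payment $2,864.03; balance $819.02
Month 4: opening $819.02; interest $7.37 → $826.39; payment $826.39; balance $0.00
Balance reaches $0.00 in month 4.

4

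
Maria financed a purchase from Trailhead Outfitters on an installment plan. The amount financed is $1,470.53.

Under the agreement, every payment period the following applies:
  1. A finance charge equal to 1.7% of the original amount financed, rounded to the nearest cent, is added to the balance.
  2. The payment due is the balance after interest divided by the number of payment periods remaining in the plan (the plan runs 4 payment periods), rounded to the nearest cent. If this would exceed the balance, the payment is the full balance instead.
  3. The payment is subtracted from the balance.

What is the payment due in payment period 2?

$382.22

# | Opening | Interest | Payment | End bal
1 | $1,470.53 | $25.00 | $373.88 | $1,121.65
2 | $1,121.65 | $25.00 | $382.22 | $764.43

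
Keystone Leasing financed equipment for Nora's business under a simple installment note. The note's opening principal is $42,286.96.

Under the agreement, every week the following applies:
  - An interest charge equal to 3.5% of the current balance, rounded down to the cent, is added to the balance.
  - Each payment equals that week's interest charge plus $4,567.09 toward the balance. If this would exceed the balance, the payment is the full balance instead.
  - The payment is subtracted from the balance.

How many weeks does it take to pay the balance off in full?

10

Week 1: $42,286.96 +$1,480.04 interest = $43,767.00; pay $6,047.13 → $37,719.87
Week 2: $37,719.87 +$1,320.19 interest = $39,040.06; pay $5,887.28 → $33,152.78
Week 3: $33,152.78 +$1,160.34 interest = $34,313.12; pay $5,727.43 → $28,585.69
Week 4: $28,585.69 +$1,000.49 interest = $29,586.18; pay $5,567.58 → $24,018.60
Week 5: $24,018.60 +$840.65 interest = $24,859.25; pay $5,407.74 → $19,451.51
Week 6: $19,451.51 +$680.80 interest = $20,132.31; pay $5,247.89 → $14,884.42
Week 7: $14,884.42 +$520.95 interest = $15,405.37; pay $5,088.04 → $10,317.33
Week 8: $10,317.33 +$361.10 interest = $10,678.43; pay $4,928.19 → $5,750.24
Week 9: $5,750.24 +$201.25 interest = $5,951.49; pay $4,768.34 → $1,183.15
Week 10: $1,183.15 +$41.41 interest = $1,224.56; pay $1,224.56 → $0.00
Balance reaches $0.00 in week 10.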